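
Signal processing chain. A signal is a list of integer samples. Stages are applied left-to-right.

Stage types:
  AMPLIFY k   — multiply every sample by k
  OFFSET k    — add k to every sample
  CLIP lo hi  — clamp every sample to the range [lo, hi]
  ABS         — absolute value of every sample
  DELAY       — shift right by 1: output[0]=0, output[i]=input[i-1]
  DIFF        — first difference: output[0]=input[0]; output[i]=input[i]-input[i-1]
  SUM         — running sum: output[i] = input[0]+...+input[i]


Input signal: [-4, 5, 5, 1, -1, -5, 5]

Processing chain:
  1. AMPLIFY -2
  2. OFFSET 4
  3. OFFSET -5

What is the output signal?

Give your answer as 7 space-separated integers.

Input: [-4, 5, 5, 1, -1, -5, 5]
Stage 1 (AMPLIFY -2): -4*-2=8, 5*-2=-10, 5*-2=-10, 1*-2=-2, -1*-2=2, -5*-2=10, 5*-2=-10 -> [8, -10, -10, -2, 2, 10, -10]
Stage 2 (OFFSET 4): 8+4=12, -10+4=-6, -10+4=-6, -2+4=2, 2+4=6, 10+4=14, -10+4=-6 -> [12, -6, -6, 2, 6, 14, -6]
Stage 3 (OFFSET -5): 12+-5=7, -6+-5=-11, -6+-5=-11, 2+-5=-3, 6+-5=1, 14+-5=9, -6+-5=-11 -> [7, -11, -11, -3, 1, 9, -11]

Answer: 7 -11 -11 -3 1 9 -11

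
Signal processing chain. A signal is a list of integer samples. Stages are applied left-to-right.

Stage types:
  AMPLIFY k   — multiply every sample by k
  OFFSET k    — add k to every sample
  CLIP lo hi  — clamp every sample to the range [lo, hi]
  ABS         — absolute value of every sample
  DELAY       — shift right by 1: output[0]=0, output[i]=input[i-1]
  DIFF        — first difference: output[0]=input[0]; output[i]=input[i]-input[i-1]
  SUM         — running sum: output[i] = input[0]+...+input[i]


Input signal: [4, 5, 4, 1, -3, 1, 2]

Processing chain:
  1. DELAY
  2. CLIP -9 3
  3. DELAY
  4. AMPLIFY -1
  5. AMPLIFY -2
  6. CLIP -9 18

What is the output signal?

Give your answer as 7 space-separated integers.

Answer: 0 0 6 6 6 2 -6

Derivation:
Input: [4, 5, 4, 1, -3, 1, 2]
Stage 1 (DELAY): [0, 4, 5, 4, 1, -3, 1] = [0, 4, 5, 4, 1, -3, 1] -> [0, 4, 5, 4, 1, -3, 1]
Stage 2 (CLIP -9 3): clip(0,-9,3)=0, clip(4,-9,3)=3, clip(5,-9,3)=3, clip(4,-9,3)=3, clip(1,-9,3)=1, clip(-3,-9,3)=-3, clip(1,-9,3)=1 -> [0, 3, 3, 3, 1, -3, 1]
Stage 3 (DELAY): [0, 0, 3, 3, 3, 1, -3] = [0, 0, 3, 3, 3, 1, -3] -> [0, 0, 3, 3, 3, 1, -3]
Stage 4 (AMPLIFY -1): 0*-1=0, 0*-1=0, 3*-1=-3, 3*-1=-3, 3*-1=-3, 1*-1=-1, -3*-1=3 -> [0, 0, -3, -3, -3, -1, 3]
Stage 5 (AMPLIFY -2): 0*-2=0, 0*-2=0, -3*-2=6, -3*-2=6, -3*-2=6, -1*-2=2, 3*-2=-6 -> [0, 0, 6, 6, 6, 2, -6]
Stage 6 (CLIP -9 18): clip(0,-9,18)=0, clip(0,-9,18)=0, clip(6,-9,18)=6, clip(6,-9,18)=6, clip(6,-9,18)=6, clip(2,-9,18)=2, clip(-6,-9,18)=-6 -> [0, 0, 6, 6, 6, 2, -6]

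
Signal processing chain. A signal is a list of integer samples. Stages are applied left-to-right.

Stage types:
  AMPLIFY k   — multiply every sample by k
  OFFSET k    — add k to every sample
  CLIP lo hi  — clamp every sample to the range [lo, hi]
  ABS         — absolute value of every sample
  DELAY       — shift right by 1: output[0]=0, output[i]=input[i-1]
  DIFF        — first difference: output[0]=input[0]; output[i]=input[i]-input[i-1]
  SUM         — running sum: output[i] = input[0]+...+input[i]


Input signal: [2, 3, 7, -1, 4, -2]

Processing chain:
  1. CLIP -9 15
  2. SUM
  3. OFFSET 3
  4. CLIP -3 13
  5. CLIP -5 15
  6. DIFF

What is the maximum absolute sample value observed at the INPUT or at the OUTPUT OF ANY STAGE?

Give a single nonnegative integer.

Input: [2, 3, 7, -1, 4, -2] (max |s|=7)
Stage 1 (CLIP -9 15): clip(2,-9,15)=2, clip(3,-9,15)=3, clip(7,-9,15)=7, clip(-1,-9,15)=-1, clip(4,-9,15)=4, clip(-2,-9,15)=-2 -> [2, 3, 7, -1, 4, -2] (max |s|=7)
Stage 2 (SUM): sum[0..0]=2, sum[0..1]=5, sum[0..2]=12, sum[0..3]=11, sum[0..4]=15, sum[0..5]=13 -> [2, 5, 12, 11, 15, 13] (max |s|=15)
Stage 3 (OFFSET 3): 2+3=5, 5+3=8, 12+3=15, 11+3=14, 15+3=18, 13+3=16 -> [5, 8, 15, 14, 18, 16] (max |s|=18)
Stage 4 (CLIP -3 13): clip(5,-3,13)=5, clip(8,-3,13)=8, clip(15,-3,13)=13, clip(14,-3,13)=13, clip(18,-3,13)=13, clip(16,-3,13)=13 -> [5, 8, 13, 13, 13, 13] (max |s|=13)
Stage 5 (CLIP -5 15): clip(5,-5,15)=5, clip(8,-5,15)=8, clip(13,-5,15)=13, clip(13,-5,15)=13, clip(13,-5,15)=13, clip(13,-5,15)=13 -> [5, 8, 13, 13, 13, 13] (max |s|=13)
Stage 6 (DIFF): s[0]=5, 8-5=3, 13-8=5, 13-13=0, 13-13=0, 13-13=0 -> [5, 3, 5, 0, 0, 0] (max |s|=5)
Overall max amplitude: 18

Answer: 18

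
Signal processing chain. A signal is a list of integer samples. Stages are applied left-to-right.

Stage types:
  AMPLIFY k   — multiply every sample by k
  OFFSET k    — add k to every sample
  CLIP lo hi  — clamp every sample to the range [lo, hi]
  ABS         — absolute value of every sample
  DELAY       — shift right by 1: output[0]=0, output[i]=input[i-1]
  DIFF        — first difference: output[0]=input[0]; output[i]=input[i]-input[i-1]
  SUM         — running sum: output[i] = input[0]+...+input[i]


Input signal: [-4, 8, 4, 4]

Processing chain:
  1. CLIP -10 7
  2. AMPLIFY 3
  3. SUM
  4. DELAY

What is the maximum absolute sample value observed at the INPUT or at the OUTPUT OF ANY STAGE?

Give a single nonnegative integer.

Answer: 33

Derivation:
Input: [-4, 8, 4, 4] (max |s|=8)
Stage 1 (CLIP -10 7): clip(-4,-10,7)=-4, clip(8,-10,7)=7, clip(4,-10,7)=4, clip(4,-10,7)=4 -> [-4, 7, 4, 4] (max |s|=7)
Stage 2 (AMPLIFY 3): -4*3=-12, 7*3=21, 4*3=12, 4*3=12 -> [-12, 21, 12, 12] (max |s|=21)
Stage 3 (SUM): sum[0..0]=-12, sum[0..1]=9, sum[0..2]=21, sum[0..3]=33 -> [-12, 9, 21, 33] (max |s|=33)
Stage 4 (DELAY): [0, -12, 9, 21] = [0, -12, 9, 21] -> [0, -12, 9, 21] (max |s|=21)
Overall max amplitude: 33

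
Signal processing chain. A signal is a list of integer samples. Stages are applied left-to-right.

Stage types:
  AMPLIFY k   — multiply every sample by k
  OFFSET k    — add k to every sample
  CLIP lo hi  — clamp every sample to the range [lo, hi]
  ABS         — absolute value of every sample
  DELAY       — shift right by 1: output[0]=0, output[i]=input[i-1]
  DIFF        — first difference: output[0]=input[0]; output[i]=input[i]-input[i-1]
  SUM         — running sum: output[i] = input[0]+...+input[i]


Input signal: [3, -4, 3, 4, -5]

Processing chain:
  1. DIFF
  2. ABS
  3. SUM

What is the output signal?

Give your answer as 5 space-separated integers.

Input: [3, -4, 3, 4, -5]
Stage 1 (DIFF): s[0]=3, -4-3=-7, 3--4=7, 4-3=1, -5-4=-9 -> [3, -7, 7, 1, -9]
Stage 2 (ABS): |3|=3, |-7|=7, |7|=7, |1|=1, |-9|=9 -> [3, 7, 7, 1, 9]
Stage 3 (SUM): sum[0..0]=3, sum[0..1]=10, sum[0..2]=17, sum[0..3]=18, sum[0..4]=27 -> [3, 10, 17, 18, 27]

Answer: 3 10 17 18 27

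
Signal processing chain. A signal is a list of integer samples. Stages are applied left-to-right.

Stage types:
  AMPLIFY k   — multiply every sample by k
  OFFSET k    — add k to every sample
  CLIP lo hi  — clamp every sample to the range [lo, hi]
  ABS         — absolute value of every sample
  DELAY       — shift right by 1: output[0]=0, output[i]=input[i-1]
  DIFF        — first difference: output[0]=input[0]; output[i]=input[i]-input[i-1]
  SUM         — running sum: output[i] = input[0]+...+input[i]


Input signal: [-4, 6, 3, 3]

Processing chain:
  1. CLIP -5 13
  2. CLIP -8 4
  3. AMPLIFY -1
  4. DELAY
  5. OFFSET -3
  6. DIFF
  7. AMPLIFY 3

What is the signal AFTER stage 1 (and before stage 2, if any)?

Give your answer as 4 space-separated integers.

Input: [-4, 6, 3, 3]
Stage 1 (CLIP -5 13): clip(-4,-5,13)=-4, clip(6,-5,13)=6, clip(3,-5,13)=3, clip(3,-5,13)=3 -> [-4, 6, 3, 3]

Answer: -4 6 3 3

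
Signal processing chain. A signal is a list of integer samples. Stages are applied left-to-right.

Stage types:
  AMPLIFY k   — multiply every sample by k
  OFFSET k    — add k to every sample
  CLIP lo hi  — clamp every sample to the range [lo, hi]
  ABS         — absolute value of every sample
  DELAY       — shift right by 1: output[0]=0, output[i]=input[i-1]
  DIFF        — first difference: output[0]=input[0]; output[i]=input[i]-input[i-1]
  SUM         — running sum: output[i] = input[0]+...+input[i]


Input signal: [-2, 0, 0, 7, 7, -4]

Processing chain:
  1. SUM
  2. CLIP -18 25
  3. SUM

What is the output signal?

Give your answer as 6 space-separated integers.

Answer: -2 -4 -6 -1 11 19

Derivation:
Input: [-2, 0, 0, 7, 7, -4]
Stage 1 (SUM): sum[0..0]=-2, sum[0..1]=-2, sum[0..2]=-2, sum[0..3]=5, sum[0..4]=12, sum[0..5]=8 -> [-2, -2, -2, 5, 12, 8]
Stage 2 (CLIP -18 25): clip(-2,-18,25)=-2, clip(-2,-18,25)=-2, clip(-2,-18,25)=-2, clip(5,-18,25)=5, clip(12,-18,25)=12, clip(8,-18,25)=8 -> [-2, -2, -2, 5, 12, 8]
Stage 3 (SUM): sum[0..0]=-2, sum[0..1]=-4, sum[0..2]=-6, sum[0..3]=-1, sum[0..4]=11, sum[0..5]=19 -> [-2, -4, -6, -1, 11, 19]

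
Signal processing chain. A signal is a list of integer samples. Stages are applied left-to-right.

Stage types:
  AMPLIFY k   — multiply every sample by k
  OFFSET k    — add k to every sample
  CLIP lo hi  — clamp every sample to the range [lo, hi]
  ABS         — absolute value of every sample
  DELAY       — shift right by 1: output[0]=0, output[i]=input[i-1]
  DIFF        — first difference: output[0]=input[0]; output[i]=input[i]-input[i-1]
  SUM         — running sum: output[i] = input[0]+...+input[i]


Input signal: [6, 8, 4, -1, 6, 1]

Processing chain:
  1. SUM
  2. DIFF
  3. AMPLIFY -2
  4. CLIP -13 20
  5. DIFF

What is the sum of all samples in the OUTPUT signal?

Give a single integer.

Answer: -2

Derivation:
Input: [6, 8, 4, -1, 6, 1]
Stage 1 (SUM): sum[0..0]=6, sum[0..1]=14, sum[0..2]=18, sum[0..3]=17, sum[0..4]=23, sum[0..5]=24 -> [6, 14, 18, 17, 23, 24]
Stage 2 (DIFF): s[0]=6, 14-6=8, 18-14=4, 17-18=-1, 23-17=6, 24-23=1 -> [6, 8, 4, -1, 6, 1]
Stage 3 (AMPLIFY -2): 6*-2=-12, 8*-2=-16, 4*-2=-8, -1*-2=2, 6*-2=-12, 1*-2=-2 -> [-12, -16, -8, 2, -12, -2]
Stage 4 (CLIP -13 20): clip(-12,-13,20)=-12, clip(-16,-13,20)=-13, clip(-8,-13,20)=-8, clip(2,-13,20)=2, clip(-12,-13,20)=-12, clip(-2,-13,20)=-2 -> [-12, -13, -8, 2, -12, -2]
Stage 5 (DIFF): s[0]=-12, -13--12=-1, -8--13=5, 2--8=10, -12-2=-14, -2--12=10 -> [-12, -1, 5, 10, -14, 10]
Output sum: -2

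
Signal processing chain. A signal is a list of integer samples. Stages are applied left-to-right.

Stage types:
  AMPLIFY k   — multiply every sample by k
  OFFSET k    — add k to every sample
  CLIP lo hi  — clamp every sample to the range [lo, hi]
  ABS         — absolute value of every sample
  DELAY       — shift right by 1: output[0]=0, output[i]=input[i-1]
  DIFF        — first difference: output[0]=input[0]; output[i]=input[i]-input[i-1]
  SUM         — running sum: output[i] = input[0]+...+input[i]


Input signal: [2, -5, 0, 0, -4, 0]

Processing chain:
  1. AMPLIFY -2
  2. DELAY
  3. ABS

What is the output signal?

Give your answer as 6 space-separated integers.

Answer: 0 4 10 0 0 8

Derivation:
Input: [2, -5, 0, 0, -4, 0]
Stage 1 (AMPLIFY -2): 2*-2=-4, -5*-2=10, 0*-2=0, 0*-2=0, -4*-2=8, 0*-2=0 -> [-4, 10, 0, 0, 8, 0]
Stage 2 (DELAY): [0, -4, 10, 0, 0, 8] = [0, -4, 10, 0, 0, 8] -> [0, -4, 10, 0, 0, 8]
Stage 3 (ABS): |0|=0, |-4|=4, |10|=10, |0|=0, |0|=0, |8|=8 -> [0, 4, 10, 0, 0, 8]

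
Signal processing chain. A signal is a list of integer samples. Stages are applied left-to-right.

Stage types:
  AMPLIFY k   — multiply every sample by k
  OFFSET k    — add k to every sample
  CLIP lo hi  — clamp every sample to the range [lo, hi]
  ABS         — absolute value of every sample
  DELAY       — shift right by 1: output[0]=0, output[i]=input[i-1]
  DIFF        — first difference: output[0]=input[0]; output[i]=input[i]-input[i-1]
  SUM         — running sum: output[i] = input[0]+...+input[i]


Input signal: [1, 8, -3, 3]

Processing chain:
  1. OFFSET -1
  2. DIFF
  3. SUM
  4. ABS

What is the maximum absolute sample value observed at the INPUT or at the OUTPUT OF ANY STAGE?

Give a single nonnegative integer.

Input: [1, 8, -3, 3] (max |s|=8)
Stage 1 (OFFSET -1): 1+-1=0, 8+-1=7, -3+-1=-4, 3+-1=2 -> [0, 7, -4, 2] (max |s|=7)
Stage 2 (DIFF): s[0]=0, 7-0=7, -4-7=-11, 2--4=6 -> [0, 7, -11, 6] (max |s|=11)
Stage 3 (SUM): sum[0..0]=0, sum[0..1]=7, sum[0..2]=-4, sum[0..3]=2 -> [0, 7, -4, 2] (max |s|=7)
Stage 4 (ABS): |0|=0, |7|=7, |-4|=4, |2|=2 -> [0, 7, 4, 2] (max |s|=7)
Overall max amplitude: 11

Answer: 11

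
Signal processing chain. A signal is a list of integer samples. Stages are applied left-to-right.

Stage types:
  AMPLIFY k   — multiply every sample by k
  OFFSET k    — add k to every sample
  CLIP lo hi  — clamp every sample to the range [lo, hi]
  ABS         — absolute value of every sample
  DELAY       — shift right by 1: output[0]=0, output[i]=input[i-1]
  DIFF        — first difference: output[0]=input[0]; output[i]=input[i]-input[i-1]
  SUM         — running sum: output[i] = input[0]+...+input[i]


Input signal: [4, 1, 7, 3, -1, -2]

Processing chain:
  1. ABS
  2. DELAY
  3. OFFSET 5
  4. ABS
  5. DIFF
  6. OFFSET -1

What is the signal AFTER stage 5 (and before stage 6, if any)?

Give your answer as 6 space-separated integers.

Answer: 5 4 -3 6 -4 -2

Derivation:
Input: [4, 1, 7, 3, -1, -2]
Stage 1 (ABS): |4|=4, |1|=1, |7|=7, |3|=3, |-1|=1, |-2|=2 -> [4, 1, 7, 3, 1, 2]
Stage 2 (DELAY): [0, 4, 1, 7, 3, 1] = [0, 4, 1, 7, 3, 1] -> [0, 4, 1, 7, 3, 1]
Stage 3 (OFFSET 5): 0+5=5, 4+5=9, 1+5=6, 7+5=12, 3+5=8, 1+5=6 -> [5, 9, 6, 12, 8, 6]
Stage 4 (ABS): |5|=5, |9|=9, |6|=6, |12|=12, |8|=8, |6|=6 -> [5, 9, 6, 12, 8, 6]
Stage 5 (DIFF): s[0]=5, 9-5=4, 6-9=-3, 12-6=6, 8-12=-4, 6-8=-2 -> [5, 4, -3, 6, -4, -2]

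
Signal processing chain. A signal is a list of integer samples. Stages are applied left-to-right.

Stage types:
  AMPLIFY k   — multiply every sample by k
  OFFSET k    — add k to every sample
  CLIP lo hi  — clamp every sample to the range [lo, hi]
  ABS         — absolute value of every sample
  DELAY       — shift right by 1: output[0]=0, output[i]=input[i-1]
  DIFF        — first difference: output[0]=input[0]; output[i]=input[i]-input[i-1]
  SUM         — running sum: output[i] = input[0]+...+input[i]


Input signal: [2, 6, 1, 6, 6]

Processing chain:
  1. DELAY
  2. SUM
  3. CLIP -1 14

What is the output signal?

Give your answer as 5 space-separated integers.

Answer: 0 2 8 9 14

Derivation:
Input: [2, 6, 1, 6, 6]
Stage 1 (DELAY): [0, 2, 6, 1, 6] = [0, 2, 6, 1, 6] -> [0, 2, 6, 1, 6]
Stage 2 (SUM): sum[0..0]=0, sum[0..1]=2, sum[0..2]=8, sum[0..3]=9, sum[0..4]=15 -> [0, 2, 8, 9, 15]
Stage 3 (CLIP -1 14): clip(0,-1,14)=0, clip(2,-1,14)=2, clip(8,-1,14)=8, clip(9,-1,14)=9, clip(15,-1,14)=14 -> [0, 2, 8, 9, 14]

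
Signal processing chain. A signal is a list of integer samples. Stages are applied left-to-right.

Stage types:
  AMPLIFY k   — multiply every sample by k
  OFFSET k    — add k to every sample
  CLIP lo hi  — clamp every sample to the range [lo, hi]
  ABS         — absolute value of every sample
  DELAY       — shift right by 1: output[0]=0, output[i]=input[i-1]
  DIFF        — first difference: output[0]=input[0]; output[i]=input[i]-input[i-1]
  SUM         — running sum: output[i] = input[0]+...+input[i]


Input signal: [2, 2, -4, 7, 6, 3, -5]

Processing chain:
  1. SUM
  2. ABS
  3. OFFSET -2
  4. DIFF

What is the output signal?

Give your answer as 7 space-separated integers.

Input: [2, 2, -4, 7, 6, 3, -5]
Stage 1 (SUM): sum[0..0]=2, sum[0..1]=4, sum[0..2]=0, sum[0..3]=7, sum[0..4]=13, sum[0..5]=16, sum[0..6]=11 -> [2, 4, 0, 7, 13, 16, 11]
Stage 2 (ABS): |2|=2, |4|=4, |0|=0, |7|=7, |13|=13, |16|=16, |11|=11 -> [2, 4, 0, 7, 13, 16, 11]
Stage 3 (OFFSET -2): 2+-2=0, 4+-2=2, 0+-2=-2, 7+-2=5, 13+-2=11, 16+-2=14, 11+-2=9 -> [0, 2, -2, 5, 11, 14, 9]
Stage 4 (DIFF): s[0]=0, 2-0=2, -2-2=-4, 5--2=7, 11-5=6, 14-11=3, 9-14=-5 -> [0, 2, -4, 7, 6, 3, -5]

Answer: 0 2 -4 7 6 3 -5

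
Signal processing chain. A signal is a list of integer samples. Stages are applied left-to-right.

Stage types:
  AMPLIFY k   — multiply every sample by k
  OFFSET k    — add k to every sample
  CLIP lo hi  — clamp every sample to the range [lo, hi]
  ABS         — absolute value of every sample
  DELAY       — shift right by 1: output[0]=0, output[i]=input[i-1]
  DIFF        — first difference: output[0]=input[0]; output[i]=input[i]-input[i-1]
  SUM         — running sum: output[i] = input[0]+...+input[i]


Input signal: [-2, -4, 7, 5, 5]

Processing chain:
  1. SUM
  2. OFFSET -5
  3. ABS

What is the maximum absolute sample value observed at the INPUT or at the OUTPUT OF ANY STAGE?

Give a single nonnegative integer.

Input: [-2, -4, 7, 5, 5] (max |s|=7)
Stage 1 (SUM): sum[0..0]=-2, sum[0..1]=-6, sum[0..2]=1, sum[0..3]=6, sum[0..4]=11 -> [-2, -6, 1, 6, 11] (max |s|=11)
Stage 2 (OFFSET -5): -2+-5=-7, -6+-5=-11, 1+-5=-4, 6+-5=1, 11+-5=6 -> [-7, -11, -4, 1, 6] (max |s|=11)
Stage 3 (ABS): |-7|=7, |-11|=11, |-4|=4, |1|=1, |6|=6 -> [7, 11, 4, 1, 6] (max |s|=11)
Overall max amplitude: 11

Answer: 11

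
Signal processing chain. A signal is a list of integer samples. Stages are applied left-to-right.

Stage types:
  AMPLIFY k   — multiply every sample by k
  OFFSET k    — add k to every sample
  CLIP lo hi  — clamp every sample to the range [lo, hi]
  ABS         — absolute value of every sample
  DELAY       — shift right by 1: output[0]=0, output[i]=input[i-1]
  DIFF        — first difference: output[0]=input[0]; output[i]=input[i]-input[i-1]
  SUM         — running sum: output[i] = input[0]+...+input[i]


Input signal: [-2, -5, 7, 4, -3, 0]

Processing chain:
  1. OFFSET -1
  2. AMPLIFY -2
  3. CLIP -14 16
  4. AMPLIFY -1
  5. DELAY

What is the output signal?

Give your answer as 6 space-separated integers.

Input: [-2, -5, 7, 4, -3, 0]
Stage 1 (OFFSET -1): -2+-1=-3, -5+-1=-6, 7+-1=6, 4+-1=3, -3+-1=-4, 0+-1=-1 -> [-3, -6, 6, 3, -4, -1]
Stage 2 (AMPLIFY -2): -3*-2=6, -6*-2=12, 6*-2=-12, 3*-2=-6, -4*-2=8, -1*-2=2 -> [6, 12, -12, -6, 8, 2]
Stage 3 (CLIP -14 16): clip(6,-14,16)=6, clip(12,-14,16)=12, clip(-12,-14,16)=-12, clip(-6,-14,16)=-6, clip(8,-14,16)=8, clip(2,-14,16)=2 -> [6, 12, -12, -6, 8, 2]
Stage 4 (AMPLIFY -1): 6*-1=-6, 12*-1=-12, -12*-1=12, -6*-1=6, 8*-1=-8, 2*-1=-2 -> [-6, -12, 12, 6, -8, -2]
Stage 5 (DELAY): [0, -6, -12, 12, 6, -8] = [0, -6, -12, 12, 6, -8] -> [0, -6, -12, 12, 6, -8]

Answer: 0 -6 -12 12 6 -8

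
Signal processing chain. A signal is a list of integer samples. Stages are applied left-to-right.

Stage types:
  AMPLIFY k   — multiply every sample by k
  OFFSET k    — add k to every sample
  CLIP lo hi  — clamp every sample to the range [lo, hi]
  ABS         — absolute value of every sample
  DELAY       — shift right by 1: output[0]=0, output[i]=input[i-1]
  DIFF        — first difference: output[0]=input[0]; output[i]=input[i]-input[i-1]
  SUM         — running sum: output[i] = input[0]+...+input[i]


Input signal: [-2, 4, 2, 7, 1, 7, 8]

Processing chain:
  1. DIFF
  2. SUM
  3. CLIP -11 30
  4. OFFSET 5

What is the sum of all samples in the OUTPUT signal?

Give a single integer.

Input: [-2, 4, 2, 7, 1, 7, 8]
Stage 1 (DIFF): s[0]=-2, 4--2=6, 2-4=-2, 7-2=5, 1-7=-6, 7-1=6, 8-7=1 -> [-2, 6, -2, 5, -6, 6, 1]
Stage 2 (SUM): sum[0..0]=-2, sum[0..1]=4, sum[0..2]=2, sum[0..3]=7, sum[0..4]=1, sum[0..5]=7, sum[0..6]=8 -> [-2, 4, 2, 7, 1, 7, 8]
Stage 3 (CLIP -11 30): clip(-2,-11,30)=-2, clip(4,-11,30)=4, clip(2,-11,30)=2, clip(7,-11,30)=7, clip(1,-11,30)=1, clip(7,-11,30)=7, clip(8,-11,30)=8 -> [-2, 4, 2, 7, 1, 7, 8]
Stage 4 (OFFSET 5): -2+5=3, 4+5=9, 2+5=7, 7+5=12, 1+5=6, 7+5=12, 8+5=13 -> [3, 9, 7, 12, 6, 12, 13]
Output sum: 62

Answer: 62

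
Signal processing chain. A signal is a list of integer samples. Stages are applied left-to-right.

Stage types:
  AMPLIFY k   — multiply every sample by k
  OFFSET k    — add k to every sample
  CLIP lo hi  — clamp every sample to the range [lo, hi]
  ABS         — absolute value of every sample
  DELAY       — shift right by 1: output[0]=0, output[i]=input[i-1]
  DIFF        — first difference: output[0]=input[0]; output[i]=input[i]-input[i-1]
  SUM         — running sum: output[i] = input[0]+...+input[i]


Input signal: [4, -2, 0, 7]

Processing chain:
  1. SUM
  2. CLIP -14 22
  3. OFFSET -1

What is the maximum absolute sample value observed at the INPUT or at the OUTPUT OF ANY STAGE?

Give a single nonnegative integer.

Input: [4, -2, 0, 7] (max |s|=7)
Stage 1 (SUM): sum[0..0]=4, sum[0..1]=2, sum[0..2]=2, sum[0..3]=9 -> [4, 2, 2, 9] (max |s|=9)
Stage 2 (CLIP -14 22): clip(4,-14,22)=4, clip(2,-14,22)=2, clip(2,-14,22)=2, clip(9,-14,22)=9 -> [4, 2, 2, 9] (max |s|=9)
Stage 3 (OFFSET -1): 4+-1=3, 2+-1=1, 2+-1=1, 9+-1=8 -> [3, 1, 1, 8] (max |s|=8)
Overall max amplitude: 9

Answer: 9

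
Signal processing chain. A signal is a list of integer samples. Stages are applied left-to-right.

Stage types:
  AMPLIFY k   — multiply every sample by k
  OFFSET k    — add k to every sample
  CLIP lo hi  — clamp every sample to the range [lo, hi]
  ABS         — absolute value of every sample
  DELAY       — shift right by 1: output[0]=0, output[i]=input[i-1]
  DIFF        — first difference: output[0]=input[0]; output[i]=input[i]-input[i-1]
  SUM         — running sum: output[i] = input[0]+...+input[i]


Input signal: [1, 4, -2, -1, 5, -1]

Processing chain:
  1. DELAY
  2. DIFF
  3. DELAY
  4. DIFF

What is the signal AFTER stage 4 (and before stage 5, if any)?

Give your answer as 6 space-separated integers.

Answer: 0 0 1 2 -9 7

Derivation:
Input: [1, 4, -2, -1, 5, -1]
Stage 1 (DELAY): [0, 1, 4, -2, -1, 5] = [0, 1, 4, -2, -1, 5] -> [0, 1, 4, -2, -1, 5]
Stage 2 (DIFF): s[0]=0, 1-0=1, 4-1=3, -2-4=-6, -1--2=1, 5--1=6 -> [0, 1, 3, -6, 1, 6]
Stage 3 (DELAY): [0, 0, 1, 3, -6, 1] = [0, 0, 1, 3, -6, 1] -> [0, 0, 1, 3, -6, 1]
Stage 4 (DIFF): s[0]=0, 0-0=0, 1-0=1, 3-1=2, -6-3=-9, 1--6=7 -> [0, 0, 1, 2, -9, 7]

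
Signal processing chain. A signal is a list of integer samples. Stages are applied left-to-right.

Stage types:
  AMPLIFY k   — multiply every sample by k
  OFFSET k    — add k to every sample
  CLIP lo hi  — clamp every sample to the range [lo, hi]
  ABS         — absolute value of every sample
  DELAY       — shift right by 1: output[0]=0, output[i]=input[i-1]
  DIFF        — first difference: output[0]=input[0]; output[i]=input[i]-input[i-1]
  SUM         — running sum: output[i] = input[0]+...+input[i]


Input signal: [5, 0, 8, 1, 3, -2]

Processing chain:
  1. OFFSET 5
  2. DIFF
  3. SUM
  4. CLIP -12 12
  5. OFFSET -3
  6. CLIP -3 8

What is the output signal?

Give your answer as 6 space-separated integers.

Input: [5, 0, 8, 1, 3, -2]
Stage 1 (OFFSET 5): 5+5=10, 0+5=5, 8+5=13, 1+5=6, 3+5=8, -2+5=3 -> [10, 5, 13, 6, 8, 3]
Stage 2 (DIFF): s[0]=10, 5-10=-5, 13-5=8, 6-13=-7, 8-6=2, 3-8=-5 -> [10, -5, 8, -7, 2, -5]
Stage 3 (SUM): sum[0..0]=10, sum[0..1]=5, sum[0..2]=13, sum[0..3]=6, sum[0..4]=8, sum[0..5]=3 -> [10, 5, 13, 6, 8, 3]
Stage 4 (CLIP -12 12): clip(10,-12,12)=10, clip(5,-12,12)=5, clip(13,-12,12)=12, clip(6,-12,12)=6, clip(8,-12,12)=8, clip(3,-12,12)=3 -> [10, 5, 12, 6, 8, 3]
Stage 5 (OFFSET -3): 10+-3=7, 5+-3=2, 12+-3=9, 6+-3=3, 8+-3=5, 3+-3=0 -> [7, 2, 9, 3, 5, 0]
Stage 6 (CLIP -3 8): clip(7,-3,8)=7, clip(2,-3,8)=2, clip(9,-3,8)=8, clip(3,-3,8)=3, clip(5,-3,8)=5, clip(0,-3,8)=0 -> [7, 2, 8, 3, 5, 0]

Answer: 7 2 8 3 5 0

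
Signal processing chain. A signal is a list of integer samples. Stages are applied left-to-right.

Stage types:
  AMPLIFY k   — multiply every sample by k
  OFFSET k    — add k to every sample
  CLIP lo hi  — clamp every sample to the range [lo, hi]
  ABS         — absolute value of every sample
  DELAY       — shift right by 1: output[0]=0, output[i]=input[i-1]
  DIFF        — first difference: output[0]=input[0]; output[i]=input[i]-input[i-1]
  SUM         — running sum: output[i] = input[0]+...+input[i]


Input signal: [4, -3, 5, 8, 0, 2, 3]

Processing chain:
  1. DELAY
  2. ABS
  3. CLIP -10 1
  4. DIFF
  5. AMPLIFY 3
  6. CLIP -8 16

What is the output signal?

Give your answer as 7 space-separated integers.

Input: [4, -3, 5, 8, 0, 2, 3]
Stage 1 (DELAY): [0, 4, -3, 5, 8, 0, 2] = [0, 4, -3, 5, 8, 0, 2] -> [0, 4, -3, 5, 8, 0, 2]
Stage 2 (ABS): |0|=0, |4|=4, |-3|=3, |5|=5, |8|=8, |0|=0, |2|=2 -> [0, 4, 3, 5, 8, 0, 2]
Stage 3 (CLIP -10 1): clip(0,-10,1)=0, clip(4,-10,1)=1, clip(3,-10,1)=1, clip(5,-10,1)=1, clip(8,-10,1)=1, clip(0,-10,1)=0, clip(2,-10,1)=1 -> [0, 1, 1, 1, 1, 0, 1]
Stage 4 (DIFF): s[0]=0, 1-0=1, 1-1=0, 1-1=0, 1-1=0, 0-1=-1, 1-0=1 -> [0, 1, 0, 0, 0, -1, 1]
Stage 5 (AMPLIFY 3): 0*3=0, 1*3=3, 0*3=0, 0*3=0, 0*3=0, -1*3=-3, 1*3=3 -> [0, 3, 0, 0, 0, -3, 3]
Stage 6 (CLIP -8 16): clip(0,-8,16)=0, clip(3,-8,16)=3, clip(0,-8,16)=0, clip(0,-8,16)=0, clip(0,-8,16)=0, clip(-3,-8,16)=-3, clip(3,-8,16)=3 -> [0, 3, 0, 0, 0, -3, 3]

Answer: 0 3 0 0 0 -3 3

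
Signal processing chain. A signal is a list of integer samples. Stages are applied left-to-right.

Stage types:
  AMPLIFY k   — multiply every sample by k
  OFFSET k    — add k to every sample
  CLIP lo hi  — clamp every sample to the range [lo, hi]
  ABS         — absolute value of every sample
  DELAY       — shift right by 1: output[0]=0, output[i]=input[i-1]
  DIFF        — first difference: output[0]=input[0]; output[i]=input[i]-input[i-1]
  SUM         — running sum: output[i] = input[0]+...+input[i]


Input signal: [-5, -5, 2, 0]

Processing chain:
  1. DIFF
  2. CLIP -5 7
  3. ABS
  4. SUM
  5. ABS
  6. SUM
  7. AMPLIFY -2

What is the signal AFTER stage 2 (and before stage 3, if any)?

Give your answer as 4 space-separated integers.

Answer: -5 0 7 -2

Derivation:
Input: [-5, -5, 2, 0]
Stage 1 (DIFF): s[0]=-5, -5--5=0, 2--5=7, 0-2=-2 -> [-5, 0, 7, -2]
Stage 2 (CLIP -5 7): clip(-5,-5,7)=-5, clip(0,-5,7)=0, clip(7,-5,7)=7, clip(-2,-5,7)=-2 -> [-5, 0, 7, -2]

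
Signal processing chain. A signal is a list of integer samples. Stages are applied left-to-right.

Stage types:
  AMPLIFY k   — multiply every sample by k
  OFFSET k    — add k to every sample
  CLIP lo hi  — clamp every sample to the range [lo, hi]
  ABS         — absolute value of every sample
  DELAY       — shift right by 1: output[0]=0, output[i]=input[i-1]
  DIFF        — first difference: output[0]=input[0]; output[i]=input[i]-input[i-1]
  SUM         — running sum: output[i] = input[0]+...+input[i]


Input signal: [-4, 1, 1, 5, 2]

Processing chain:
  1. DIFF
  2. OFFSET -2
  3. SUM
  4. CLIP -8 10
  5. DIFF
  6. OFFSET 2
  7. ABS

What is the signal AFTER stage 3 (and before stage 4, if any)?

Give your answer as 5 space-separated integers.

Input: [-4, 1, 1, 5, 2]
Stage 1 (DIFF): s[0]=-4, 1--4=5, 1-1=0, 5-1=4, 2-5=-3 -> [-4, 5, 0, 4, -3]
Stage 2 (OFFSET -2): -4+-2=-6, 5+-2=3, 0+-2=-2, 4+-2=2, -3+-2=-5 -> [-6, 3, -2, 2, -5]
Stage 3 (SUM): sum[0..0]=-6, sum[0..1]=-3, sum[0..2]=-5, sum[0..3]=-3, sum[0..4]=-8 -> [-6, -3, -5, -3, -8]

Answer: -6 -3 -5 -3 -8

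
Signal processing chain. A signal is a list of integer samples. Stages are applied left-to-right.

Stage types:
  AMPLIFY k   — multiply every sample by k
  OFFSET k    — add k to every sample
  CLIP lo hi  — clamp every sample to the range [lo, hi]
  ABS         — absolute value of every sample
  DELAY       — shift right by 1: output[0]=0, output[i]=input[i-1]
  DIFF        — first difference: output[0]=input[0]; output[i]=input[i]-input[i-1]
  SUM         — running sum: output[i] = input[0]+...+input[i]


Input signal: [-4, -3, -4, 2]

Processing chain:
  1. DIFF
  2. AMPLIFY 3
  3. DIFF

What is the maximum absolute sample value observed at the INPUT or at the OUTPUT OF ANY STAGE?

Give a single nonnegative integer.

Answer: 21

Derivation:
Input: [-4, -3, -4, 2] (max |s|=4)
Stage 1 (DIFF): s[0]=-4, -3--4=1, -4--3=-1, 2--4=6 -> [-4, 1, -1, 6] (max |s|=6)
Stage 2 (AMPLIFY 3): -4*3=-12, 1*3=3, -1*3=-3, 6*3=18 -> [-12, 3, -3, 18] (max |s|=18)
Stage 3 (DIFF): s[0]=-12, 3--12=15, -3-3=-6, 18--3=21 -> [-12, 15, -6, 21] (max |s|=21)
Overall max amplitude: 21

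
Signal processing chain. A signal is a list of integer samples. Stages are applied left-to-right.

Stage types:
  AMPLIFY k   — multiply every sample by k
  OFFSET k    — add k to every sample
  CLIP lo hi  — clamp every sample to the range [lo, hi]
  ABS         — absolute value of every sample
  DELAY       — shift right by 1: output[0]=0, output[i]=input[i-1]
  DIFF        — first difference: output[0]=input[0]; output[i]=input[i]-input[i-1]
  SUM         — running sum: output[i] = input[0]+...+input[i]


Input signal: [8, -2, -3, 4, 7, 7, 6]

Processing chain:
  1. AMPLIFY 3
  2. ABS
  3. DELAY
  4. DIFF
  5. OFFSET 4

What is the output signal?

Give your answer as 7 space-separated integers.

Input: [8, -2, -3, 4, 7, 7, 6]
Stage 1 (AMPLIFY 3): 8*3=24, -2*3=-6, -3*3=-9, 4*3=12, 7*3=21, 7*3=21, 6*3=18 -> [24, -6, -9, 12, 21, 21, 18]
Stage 2 (ABS): |24|=24, |-6|=6, |-9|=9, |12|=12, |21|=21, |21|=21, |18|=18 -> [24, 6, 9, 12, 21, 21, 18]
Stage 3 (DELAY): [0, 24, 6, 9, 12, 21, 21] = [0, 24, 6, 9, 12, 21, 21] -> [0, 24, 6, 9, 12, 21, 21]
Stage 4 (DIFF): s[0]=0, 24-0=24, 6-24=-18, 9-6=3, 12-9=3, 21-12=9, 21-21=0 -> [0, 24, -18, 3, 3, 9, 0]
Stage 5 (OFFSET 4): 0+4=4, 24+4=28, -18+4=-14, 3+4=7, 3+4=7, 9+4=13, 0+4=4 -> [4, 28, -14, 7, 7, 13, 4]

Answer: 4 28 -14 7 7 13 4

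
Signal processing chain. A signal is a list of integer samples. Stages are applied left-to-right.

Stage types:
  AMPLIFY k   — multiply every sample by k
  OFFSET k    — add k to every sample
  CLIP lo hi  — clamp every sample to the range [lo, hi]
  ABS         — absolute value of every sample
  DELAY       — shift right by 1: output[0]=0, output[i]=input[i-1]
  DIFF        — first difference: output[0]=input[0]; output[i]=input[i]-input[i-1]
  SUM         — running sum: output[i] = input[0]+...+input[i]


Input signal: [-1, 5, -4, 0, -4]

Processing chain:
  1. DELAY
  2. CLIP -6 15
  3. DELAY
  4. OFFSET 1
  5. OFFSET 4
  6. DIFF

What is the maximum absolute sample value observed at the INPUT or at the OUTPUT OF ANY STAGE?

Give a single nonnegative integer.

Answer: 10

Derivation:
Input: [-1, 5, -4, 0, -4] (max |s|=5)
Stage 1 (DELAY): [0, -1, 5, -4, 0] = [0, -1, 5, -4, 0] -> [0, -1, 5, -4, 0] (max |s|=5)
Stage 2 (CLIP -6 15): clip(0,-6,15)=0, clip(-1,-6,15)=-1, clip(5,-6,15)=5, clip(-4,-6,15)=-4, clip(0,-6,15)=0 -> [0, -1, 5, -4, 0] (max |s|=5)
Stage 3 (DELAY): [0, 0, -1, 5, -4] = [0, 0, -1, 5, -4] -> [0, 0, -1, 5, -4] (max |s|=5)
Stage 4 (OFFSET 1): 0+1=1, 0+1=1, -1+1=0, 5+1=6, -4+1=-3 -> [1, 1, 0, 6, -3] (max |s|=6)
Stage 5 (OFFSET 4): 1+4=5, 1+4=5, 0+4=4, 6+4=10, -3+4=1 -> [5, 5, 4, 10, 1] (max |s|=10)
Stage 6 (DIFF): s[0]=5, 5-5=0, 4-5=-1, 10-4=6, 1-10=-9 -> [5, 0, -1, 6, -9] (max |s|=9)
Overall max amplitude: 10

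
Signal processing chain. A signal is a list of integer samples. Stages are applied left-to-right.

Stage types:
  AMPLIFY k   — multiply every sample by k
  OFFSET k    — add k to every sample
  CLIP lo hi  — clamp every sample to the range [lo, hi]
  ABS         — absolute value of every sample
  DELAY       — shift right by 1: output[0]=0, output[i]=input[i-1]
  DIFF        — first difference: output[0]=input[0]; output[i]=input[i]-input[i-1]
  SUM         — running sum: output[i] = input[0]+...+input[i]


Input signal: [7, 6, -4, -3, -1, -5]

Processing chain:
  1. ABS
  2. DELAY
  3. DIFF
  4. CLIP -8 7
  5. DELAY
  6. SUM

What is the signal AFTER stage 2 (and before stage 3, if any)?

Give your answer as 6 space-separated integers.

Input: [7, 6, -4, -3, -1, -5]
Stage 1 (ABS): |7|=7, |6|=6, |-4|=4, |-3|=3, |-1|=1, |-5|=5 -> [7, 6, 4, 3, 1, 5]
Stage 2 (DELAY): [0, 7, 6, 4, 3, 1] = [0, 7, 6, 4, 3, 1] -> [0, 7, 6, 4, 3, 1]

Answer: 0 7 6 4 3 1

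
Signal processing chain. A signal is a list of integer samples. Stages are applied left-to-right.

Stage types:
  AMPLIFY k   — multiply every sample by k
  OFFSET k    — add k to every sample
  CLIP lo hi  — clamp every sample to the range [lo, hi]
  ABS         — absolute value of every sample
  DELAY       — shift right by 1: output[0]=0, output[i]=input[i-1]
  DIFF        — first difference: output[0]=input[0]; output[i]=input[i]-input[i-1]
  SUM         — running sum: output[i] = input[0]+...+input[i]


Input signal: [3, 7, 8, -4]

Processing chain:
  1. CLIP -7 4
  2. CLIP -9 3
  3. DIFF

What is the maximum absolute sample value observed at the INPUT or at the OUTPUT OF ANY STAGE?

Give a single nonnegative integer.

Answer: 8

Derivation:
Input: [3, 7, 8, -4] (max |s|=8)
Stage 1 (CLIP -7 4): clip(3,-7,4)=3, clip(7,-7,4)=4, clip(8,-7,4)=4, clip(-4,-7,4)=-4 -> [3, 4, 4, -4] (max |s|=4)
Stage 2 (CLIP -9 3): clip(3,-9,3)=3, clip(4,-9,3)=3, clip(4,-9,3)=3, clip(-4,-9,3)=-4 -> [3, 3, 3, -4] (max |s|=4)
Stage 3 (DIFF): s[0]=3, 3-3=0, 3-3=0, -4-3=-7 -> [3, 0, 0, -7] (max |s|=7)
Overall max amplitude: 8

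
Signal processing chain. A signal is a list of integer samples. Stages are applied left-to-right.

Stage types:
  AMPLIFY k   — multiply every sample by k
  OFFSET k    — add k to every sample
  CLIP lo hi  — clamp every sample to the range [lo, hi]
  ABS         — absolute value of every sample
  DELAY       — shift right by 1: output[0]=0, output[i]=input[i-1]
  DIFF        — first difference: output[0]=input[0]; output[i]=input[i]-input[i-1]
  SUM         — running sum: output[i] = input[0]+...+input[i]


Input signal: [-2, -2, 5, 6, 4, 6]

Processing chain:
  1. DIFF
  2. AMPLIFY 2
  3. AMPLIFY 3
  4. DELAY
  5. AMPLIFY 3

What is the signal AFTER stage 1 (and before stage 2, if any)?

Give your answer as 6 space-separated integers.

Input: [-2, -2, 5, 6, 4, 6]
Stage 1 (DIFF): s[0]=-2, -2--2=0, 5--2=7, 6-5=1, 4-6=-2, 6-4=2 -> [-2, 0, 7, 1, -2, 2]

Answer: -2 0 7 1 -2 2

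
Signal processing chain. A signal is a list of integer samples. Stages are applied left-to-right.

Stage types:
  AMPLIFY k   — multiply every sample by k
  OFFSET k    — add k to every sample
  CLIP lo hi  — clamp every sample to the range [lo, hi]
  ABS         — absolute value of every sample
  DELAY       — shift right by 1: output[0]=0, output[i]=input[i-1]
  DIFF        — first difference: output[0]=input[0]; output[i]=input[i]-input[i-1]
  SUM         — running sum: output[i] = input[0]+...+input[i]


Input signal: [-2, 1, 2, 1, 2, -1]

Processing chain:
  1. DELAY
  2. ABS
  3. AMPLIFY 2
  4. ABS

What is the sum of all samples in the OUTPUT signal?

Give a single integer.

Answer: 16

Derivation:
Input: [-2, 1, 2, 1, 2, -1]
Stage 1 (DELAY): [0, -2, 1, 2, 1, 2] = [0, -2, 1, 2, 1, 2] -> [0, -2, 1, 2, 1, 2]
Stage 2 (ABS): |0|=0, |-2|=2, |1|=1, |2|=2, |1|=1, |2|=2 -> [0, 2, 1, 2, 1, 2]
Stage 3 (AMPLIFY 2): 0*2=0, 2*2=4, 1*2=2, 2*2=4, 1*2=2, 2*2=4 -> [0, 4, 2, 4, 2, 4]
Stage 4 (ABS): |0|=0, |4|=4, |2|=2, |4|=4, |2|=2, |4|=4 -> [0, 4, 2, 4, 2, 4]
Output sum: 16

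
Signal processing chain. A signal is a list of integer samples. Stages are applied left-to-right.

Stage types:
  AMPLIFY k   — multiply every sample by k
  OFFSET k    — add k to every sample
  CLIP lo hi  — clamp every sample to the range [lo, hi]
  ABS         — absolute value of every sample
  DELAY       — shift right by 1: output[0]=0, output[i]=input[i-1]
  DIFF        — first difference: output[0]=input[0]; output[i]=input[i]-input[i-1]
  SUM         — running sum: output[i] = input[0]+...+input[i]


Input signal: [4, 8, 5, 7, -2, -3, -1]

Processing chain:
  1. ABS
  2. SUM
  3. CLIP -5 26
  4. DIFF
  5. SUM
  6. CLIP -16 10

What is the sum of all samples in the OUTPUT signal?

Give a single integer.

Input: [4, 8, 5, 7, -2, -3, -1]
Stage 1 (ABS): |4|=4, |8|=8, |5|=5, |7|=7, |-2|=2, |-3|=3, |-1|=1 -> [4, 8, 5, 7, 2, 3, 1]
Stage 2 (SUM): sum[0..0]=4, sum[0..1]=12, sum[0..2]=17, sum[0..3]=24, sum[0..4]=26, sum[0..5]=29, sum[0..6]=30 -> [4, 12, 17, 24, 26, 29, 30]
Stage 3 (CLIP -5 26): clip(4,-5,26)=4, clip(12,-5,26)=12, clip(17,-5,26)=17, clip(24,-5,26)=24, clip(26,-5,26)=26, clip(29,-5,26)=26, clip(30,-5,26)=26 -> [4, 12, 17, 24, 26, 26, 26]
Stage 4 (DIFF): s[0]=4, 12-4=8, 17-12=5, 24-17=7, 26-24=2, 26-26=0, 26-26=0 -> [4, 8, 5, 7, 2, 0, 0]
Stage 5 (SUM): sum[0..0]=4, sum[0..1]=12, sum[0..2]=17, sum[0..3]=24, sum[0..4]=26, sum[0..5]=26, sum[0..6]=26 -> [4, 12, 17, 24, 26, 26, 26]
Stage 6 (CLIP -16 10): clip(4,-16,10)=4, clip(12,-16,10)=10, clip(17,-16,10)=10, clip(24,-16,10)=10, clip(26,-16,10)=10, clip(26,-16,10)=10, clip(26,-16,10)=10 -> [4, 10, 10, 10, 10, 10, 10]
Output sum: 64

Answer: 64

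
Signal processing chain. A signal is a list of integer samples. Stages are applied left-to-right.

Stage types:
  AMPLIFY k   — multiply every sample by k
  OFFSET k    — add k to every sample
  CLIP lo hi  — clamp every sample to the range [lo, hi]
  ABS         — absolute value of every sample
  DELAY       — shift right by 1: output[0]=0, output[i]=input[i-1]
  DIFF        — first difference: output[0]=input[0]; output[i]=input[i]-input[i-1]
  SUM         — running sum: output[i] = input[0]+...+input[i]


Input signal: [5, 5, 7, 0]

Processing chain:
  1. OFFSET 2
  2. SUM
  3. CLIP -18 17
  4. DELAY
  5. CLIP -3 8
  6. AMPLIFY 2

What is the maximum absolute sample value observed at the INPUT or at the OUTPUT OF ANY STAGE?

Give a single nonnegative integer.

Input: [5, 5, 7, 0] (max |s|=7)
Stage 1 (OFFSET 2): 5+2=7, 5+2=7, 7+2=9, 0+2=2 -> [7, 7, 9, 2] (max |s|=9)
Stage 2 (SUM): sum[0..0]=7, sum[0..1]=14, sum[0..2]=23, sum[0..3]=25 -> [7, 14, 23, 25] (max |s|=25)
Stage 3 (CLIP -18 17): clip(7,-18,17)=7, clip(14,-18,17)=14, clip(23,-18,17)=17, clip(25,-18,17)=17 -> [7, 14, 17, 17] (max |s|=17)
Stage 4 (DELAY): [0, 7, 14, 17] = [0, 7, 14, 17] -> [0, 7, 14, 17] (max |s|=17)
Stage 5 (CLIP -3 8): clip(0,-3,8)=0, clip(7,-3,8)=7, clip(14,-3,8)=8, clip(17,-3,8)=8 -> [0, 7, 8, 8] (max |s|=8)
Stage 6 (AMPLIFY 2): 0*2=0, 7*2=14, 8*2=16, 8*2=16 -> [0, 14, 16, 16] (max |s|=16)
Overall max amplitude: 25

Answer: 25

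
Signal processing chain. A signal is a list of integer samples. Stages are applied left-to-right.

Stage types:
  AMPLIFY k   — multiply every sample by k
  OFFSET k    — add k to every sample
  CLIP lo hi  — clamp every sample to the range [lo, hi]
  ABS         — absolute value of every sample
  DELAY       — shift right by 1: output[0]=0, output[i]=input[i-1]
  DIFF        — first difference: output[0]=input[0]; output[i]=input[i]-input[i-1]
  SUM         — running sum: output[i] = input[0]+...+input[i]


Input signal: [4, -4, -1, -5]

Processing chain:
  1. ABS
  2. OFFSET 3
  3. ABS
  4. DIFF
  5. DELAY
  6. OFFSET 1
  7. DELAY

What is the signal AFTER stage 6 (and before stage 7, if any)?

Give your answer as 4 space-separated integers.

Answer: 1 8 1 -2

Derivation:
Input: [4, -4, -1, -5]
Stage 1 (ABS): |4|=4, |-4|=4, |-1|=1, |-5|=5 -> [4, 4, 1, 5]
Stage 2 (OFFSET 3): 4+3=7, 4+3=7, 1+3=4, 5+3=8 -> [7, 7, 4, 8]
Stage 3 (ABS): |7|=7, |7|=7, |4|=4, |8|=8 -> [7, 7, 4, 8]
Stage 4 (DIFF): s[0]=7, 7-7=0, 4-7=-3, 8-4=4 -> [7, 0, -3, 4]
Stage 5 (DELAY): [0, 7, 0, -3] = [0, 7, 0, -3] -> [0, 7, 0, -3]
Stage 6 (OFFSET 1): 0+1=1, 7+1=8, 0+1=1, -3+1=-2 -> [1, 8, 1, -2]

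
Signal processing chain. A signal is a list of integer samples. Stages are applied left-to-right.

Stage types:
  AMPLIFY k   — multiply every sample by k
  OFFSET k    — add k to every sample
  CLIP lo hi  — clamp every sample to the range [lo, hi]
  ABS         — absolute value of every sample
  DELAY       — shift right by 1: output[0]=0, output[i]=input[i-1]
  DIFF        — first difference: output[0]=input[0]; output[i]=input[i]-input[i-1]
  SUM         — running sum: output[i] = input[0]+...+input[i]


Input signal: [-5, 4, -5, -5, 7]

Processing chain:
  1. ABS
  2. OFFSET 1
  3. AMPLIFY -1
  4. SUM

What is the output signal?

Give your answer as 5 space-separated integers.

Input: [-5, 4, -5, -5, 7]
Stage 1 (ABS): |-5|=5, |4|=4, |-5|=5, |-5|=5, |7|=7 -> [5, 4, 5, 5, 7]
Stage 2 (OFFSET 1): 5+1=6, 4+1=5, 5+1=6, 5+1=6, 7+1=8 -> [6, 5, 6, 6, 8]
Stage 3 (AMPLIFY -1): 6*-1=-6, 5*-1=-5, 6*-1=-6, 6*-1=-6, 8*-1=-8 -> [-6, -5, -6, -6, -8]
Stage 4 (SUM): sum[0..0]=-6, sum[0..1]=-11, sum[0..2]=-17, sum[0..3]=-23, sum[0..4]=-31 -> [-6, -11, -17, -23, -31]

Answer: -6 -11 -17 -23 -31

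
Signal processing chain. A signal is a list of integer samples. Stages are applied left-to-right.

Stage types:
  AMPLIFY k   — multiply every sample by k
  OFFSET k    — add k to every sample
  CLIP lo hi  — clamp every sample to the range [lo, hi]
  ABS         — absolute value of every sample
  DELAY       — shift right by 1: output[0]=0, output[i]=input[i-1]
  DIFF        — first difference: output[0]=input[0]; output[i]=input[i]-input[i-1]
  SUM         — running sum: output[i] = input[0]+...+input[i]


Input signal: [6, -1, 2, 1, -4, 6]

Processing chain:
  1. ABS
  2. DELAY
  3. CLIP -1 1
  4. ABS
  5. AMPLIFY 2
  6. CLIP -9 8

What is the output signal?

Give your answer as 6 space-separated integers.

Answer: 0 2 2 2 2 2

Derivation:
Input: [6, -1, 2, 1, -4, 6]
Stage 1 (ABS): |6|=6, |-1|=1, |2|=2, |1|=1, |-4|=4, |6|=6 -> [6, 1, 2, 1, 4, 6]
Stage 2 (DELAY): [0, 6, 1, 2, 1, 4] = [0, 6, 1, 2, 1, 4] -> [0, 6, 1, 2, 1, 4]
Stage 3 (CLIP -1 1): clip(0,-1,1)=0, clip(6,-1,1)=1, clip(1,-1,1)=1, clip(2,-1,1)=1, clip(1,-1,1)=1, clip(4,-1,1)=1 -> [0, 1, 1, 1, 1, 1]
Stage 4 (ABS): |0|=0, |1|=1, |1|=1, |1|=1, |1|=1, |1|=1 -> [0, 1, 1, 1, 1, 1]
Stage 5 (AMPLIFY 2): 0*2=0, 1*2=2, 1*2=2, 1*2=2, 1*2=2, 1*2=2 -> [0, 2, 2, 2, 2, 2]
Stage 6 (CLIP -9 8): clip(0,-9,8)=0, clip(2,-9,8)=2, clip(2,-9,8)=2, clip(2,-9,8)=2, clip(2,-9,8)=2, clip(2,-9,8)=2 -> [0, 2, 2, 2, 2, 2]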